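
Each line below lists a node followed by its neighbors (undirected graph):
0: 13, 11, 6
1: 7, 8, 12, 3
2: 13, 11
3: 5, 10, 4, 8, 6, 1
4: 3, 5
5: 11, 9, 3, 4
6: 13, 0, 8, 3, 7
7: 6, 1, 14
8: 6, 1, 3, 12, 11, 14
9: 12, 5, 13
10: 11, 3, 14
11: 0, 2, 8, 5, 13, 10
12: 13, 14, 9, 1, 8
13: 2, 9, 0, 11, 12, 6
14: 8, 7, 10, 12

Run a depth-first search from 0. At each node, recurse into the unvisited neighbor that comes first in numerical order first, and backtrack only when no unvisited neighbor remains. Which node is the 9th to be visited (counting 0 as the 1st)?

2

Visit 0
0 → 6
6 → 3
3 → 1
1 → 7
7 → 14
14 → 8
8 → 11
11 → 2
2 → 13
13 → 9
9 → 5
5 → 4
9 → 12
11 → 10

Visit order: 0, 6, 3, 1, 7, 14, 8, 11, 2, 13, 9, 5, 4, 12, 10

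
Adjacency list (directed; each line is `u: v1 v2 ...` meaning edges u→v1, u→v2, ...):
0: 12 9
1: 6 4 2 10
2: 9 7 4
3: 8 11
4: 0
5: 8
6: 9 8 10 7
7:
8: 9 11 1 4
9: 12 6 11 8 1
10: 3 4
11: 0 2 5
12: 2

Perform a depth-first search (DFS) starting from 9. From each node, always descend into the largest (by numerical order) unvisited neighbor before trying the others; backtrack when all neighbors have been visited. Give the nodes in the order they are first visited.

Visit 9
9 → 12
12 → 2
2 → 7
2 → 4
4 → 0
9 → 11
11 → 5
5 → 8
8 → 1
1 → 10
10 → 3
1 → 6

9, 12, 2, 7, 4, 0, 11, 5, 8, 1, 10, 3, 6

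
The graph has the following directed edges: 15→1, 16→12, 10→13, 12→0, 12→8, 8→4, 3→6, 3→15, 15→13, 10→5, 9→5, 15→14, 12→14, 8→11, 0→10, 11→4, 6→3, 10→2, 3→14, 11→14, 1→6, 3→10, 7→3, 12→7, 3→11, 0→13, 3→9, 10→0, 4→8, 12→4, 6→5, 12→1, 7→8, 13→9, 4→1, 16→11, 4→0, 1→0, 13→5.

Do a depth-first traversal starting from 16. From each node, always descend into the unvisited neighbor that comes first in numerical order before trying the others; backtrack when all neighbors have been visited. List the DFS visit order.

16, 11, 4, 0, 10, 2, 5, 13, 9, 1, 6, 3, 14, 15, 8, 12, 7

Visit 16
16 → 11
11 → 4
4 → 0
0 → 10
10 → 2
10 → 5
10 → 13
13 → 9
4 → 1
1 → 6
6 → 3
3 → 14
3 → 15
4 → 8
16 → 12
12 → 7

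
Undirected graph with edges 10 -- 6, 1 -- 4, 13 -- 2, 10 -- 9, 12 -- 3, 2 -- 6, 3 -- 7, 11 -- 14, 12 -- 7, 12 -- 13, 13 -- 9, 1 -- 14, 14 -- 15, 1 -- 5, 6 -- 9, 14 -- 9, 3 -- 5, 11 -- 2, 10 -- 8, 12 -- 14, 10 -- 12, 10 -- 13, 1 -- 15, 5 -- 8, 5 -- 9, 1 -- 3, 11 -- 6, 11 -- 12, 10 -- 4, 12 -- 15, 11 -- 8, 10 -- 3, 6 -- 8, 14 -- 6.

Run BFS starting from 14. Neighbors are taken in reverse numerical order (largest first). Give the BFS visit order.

14 → 15 → 12 → 11 → 9 → 6 → 1 → 13 → 10 → 7 → 3 → 8 → 2 → 5 → 4

Visit 14; enqueue 15, 12, 11, 9, 6, 1 → queue [15, 12, 11, 9, 6, 1]
Visit 15 → queue [12, 11, 9, 6, 1]
Visit 12; enqueue 13, 10, 7, 3 → queue [11, 9, 6, 1, 13, 10, 7, 3]
Visit 11; enqueue 8, 2 → queue [9, 6, 1, 13, 10, 7, 3, 8, 2]
Visit 9; enqueue 5 → queue [6, 1, 13, 10, 7, 3, 8, 2, 5]
Visit 6 → queue [1, 13, 10, 7, 3, 8, 2, 5]
Visit 1; enqueue 4 → queue [13, 10, 7, 3, 8, 2, 5, 4]
Visit 13 → queue [10, 7, 3, 8, 2, 5, 4]
Visit 10 → queue [7, 3, 8, 2, 5, 4]
Visit 7 → queue [3, 8, 2, 5, 4]
Visit 3 → queue [8, 2, 5, 4]
Visit 8 → queue [2, 5, 4]
Visit 2 → queue [5, 4]
Visit 5 → queue [4]
Visit 4 → queue []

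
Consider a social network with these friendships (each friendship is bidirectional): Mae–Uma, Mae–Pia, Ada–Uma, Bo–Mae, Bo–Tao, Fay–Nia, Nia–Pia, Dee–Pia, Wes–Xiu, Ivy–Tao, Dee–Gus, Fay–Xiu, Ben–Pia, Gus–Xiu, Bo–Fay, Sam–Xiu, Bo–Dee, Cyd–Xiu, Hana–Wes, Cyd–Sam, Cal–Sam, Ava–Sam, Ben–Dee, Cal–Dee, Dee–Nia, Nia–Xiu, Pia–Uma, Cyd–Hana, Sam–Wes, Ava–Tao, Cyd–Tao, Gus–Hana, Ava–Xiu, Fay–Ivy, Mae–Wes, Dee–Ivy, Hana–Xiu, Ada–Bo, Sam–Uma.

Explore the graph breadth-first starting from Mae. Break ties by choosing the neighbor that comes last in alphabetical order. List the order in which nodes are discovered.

Mae → Wes → Uma → Pia → Bo → Xiu → Sam → Hana → Ada → Nia → Dee → Ben → Tao → Fay → Gus → Cyd → Ava → Cal → Ivy

Visit Mae; enqueue Wes, Uma, Pia, Bo → queue [Wes, Uma, Pia, Bo]
Visit Wes; enqueue Xiu, Sam, Hana → queue [Uma, Pia, Bo, Xiu, Sam, Hana]
Visit Uma; enqueue Ada → queue [Pia, Bo, Xiu, Sam, Hana, Ada]
Visit Pia; enqueue Nia, Dee, Ben → queue [Bo, Xiu, Sam, Hana, Ada, Nia, Dee, Ben]
Visit Bo; enqueue Tao, Fay → queue [Xiu, Sam, Hana, Ada, Nia, Dee, Ben, Tao, Fay]
Visit Xiu; enqueue Gus, Cyd, Ava → queue [Sam, Hana, Ada, Nia, Dee, Ben, Tao, Fay, Gus, Cyd, Ava]
Visit Sam; enqueue Cal → queue [Hana, Ada, Nia, Dee, Ben, Tao, Fay, Gus, Cyd, Ava, Cal]
Visit Hana → queue [Ada, Nia, Dee, Ben, Tao, Fay, Gus, Cyd, Ava, Cal]
Visit Ada → queue [Nia, Dee, Ben, Tao, Fay, Gus, Cyd, Ava, Cal]
Visit Nia → queue [Dee, Ben, Tao, Fay, Gus, Cyd, Ava, Cal]
Visit Dee; enqueue Ivy → queue [Ben, Tao, Fay, Gus, Cyd, Ava, Cal, Ivy]
Visit Ben → queue [Tao, Fay, Gus, Cyd, Ava, Cal, Ivy]
Visit Tao → queue [Fay, Gus, Cyd, Ava, Cal, Ivy]
Visit Fay → queue [Gus, Cyd, Ava, Cal, Ivy]
Visit Gus → queue [Cyd, Ava, Cal, Ivy]
Visit Cyd → queue [Ava, Cal, Ivy]
Visit Ava → queue [Cal, Ivy]
Visit Cal → queue [Ivy]
Visit Ivy → queue []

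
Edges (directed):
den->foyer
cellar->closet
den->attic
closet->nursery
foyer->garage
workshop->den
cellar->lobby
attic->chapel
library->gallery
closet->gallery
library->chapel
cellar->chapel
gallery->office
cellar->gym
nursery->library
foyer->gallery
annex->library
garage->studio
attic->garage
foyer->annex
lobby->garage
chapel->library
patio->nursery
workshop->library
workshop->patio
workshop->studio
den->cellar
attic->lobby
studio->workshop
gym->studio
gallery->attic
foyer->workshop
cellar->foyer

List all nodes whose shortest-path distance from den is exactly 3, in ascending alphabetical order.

Level 0: den
Level 1: attic, cellar, foyer
Level 2: annex, chapel, closet, gallery, garage, gym, lobby, workshop
Level 3: library, nursery, office, patio, studio

library, nursery, office, patio, studio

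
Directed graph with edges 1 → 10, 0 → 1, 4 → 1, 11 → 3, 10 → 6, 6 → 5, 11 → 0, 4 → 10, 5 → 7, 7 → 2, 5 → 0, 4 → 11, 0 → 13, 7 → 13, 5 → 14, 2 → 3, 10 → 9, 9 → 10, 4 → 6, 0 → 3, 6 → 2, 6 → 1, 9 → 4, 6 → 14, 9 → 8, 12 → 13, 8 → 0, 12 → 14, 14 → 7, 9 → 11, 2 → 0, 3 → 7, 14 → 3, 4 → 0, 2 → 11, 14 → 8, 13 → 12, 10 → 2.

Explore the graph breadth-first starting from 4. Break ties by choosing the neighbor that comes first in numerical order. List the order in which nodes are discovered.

Visit 4; enqueue 0, 1, 6, 10, 11 → queue [0, 1, 6, 10, 11]
Visit 0; enqueue 3, 13 → queue [1, 6, 10, 11, 3, 13]
Visit 1 → queue [6, 10, 11, 3, 13]
Visit 6; enqueue 2, 5, 14 → queue [10, 11, 3, 13, 2, 5, 14]
Visit 10; enqueue 9 → queue [11, 3, 13, 2, 5, 14, 9]
Visit 11 → queue [3, 13, 2, 5, 14, 9]
Visit 3; enqueue 7 → queue [13, 2, 5, 14, 9, 7]
Visit 13; enqueue 12 → queue [2, 5, 14, 9, 7, 12]
Visit 2 → queue [5, 14, 9, 7, 12]
Visit 5 → queue [14, 9, 7, 12]
Visit 14; enqueue 8 → queue [9, 7, 12, 8]
Visit 9 → queue [7, 12, 8]
Visit 7 → queue [12, 8]
Visit 12 → queue [8]
Visit 8 → queue []

4 → 0 → 1 → 6 → 10 → 11 → 3 → 13 → 2 → 5 → 14 → 9 → 7 → 12 → 8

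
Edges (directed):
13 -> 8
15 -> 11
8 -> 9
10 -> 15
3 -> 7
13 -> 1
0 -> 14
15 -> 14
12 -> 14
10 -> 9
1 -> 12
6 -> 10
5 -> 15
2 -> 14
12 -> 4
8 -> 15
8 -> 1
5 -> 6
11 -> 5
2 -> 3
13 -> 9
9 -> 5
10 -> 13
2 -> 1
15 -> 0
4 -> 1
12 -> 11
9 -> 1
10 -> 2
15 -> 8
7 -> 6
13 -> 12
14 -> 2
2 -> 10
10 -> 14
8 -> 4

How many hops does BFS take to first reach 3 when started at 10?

2

Level 0: 10
Level 1: 2, 9, 13, 14, 15
Level 2: 0, 1, 3, 5, 8, 11, 12
Level 3: 4, 6, 7
3 first appears at level 2.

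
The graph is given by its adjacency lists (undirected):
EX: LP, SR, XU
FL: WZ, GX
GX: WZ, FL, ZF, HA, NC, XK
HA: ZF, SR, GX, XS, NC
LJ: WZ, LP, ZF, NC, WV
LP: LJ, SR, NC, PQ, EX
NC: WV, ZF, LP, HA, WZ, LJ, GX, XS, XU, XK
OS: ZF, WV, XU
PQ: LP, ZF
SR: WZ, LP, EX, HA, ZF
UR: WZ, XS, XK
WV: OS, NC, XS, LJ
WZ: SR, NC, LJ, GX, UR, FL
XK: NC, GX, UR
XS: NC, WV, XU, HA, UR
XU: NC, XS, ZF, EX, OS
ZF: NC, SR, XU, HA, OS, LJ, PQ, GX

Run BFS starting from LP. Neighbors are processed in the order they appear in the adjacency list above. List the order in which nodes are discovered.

Visit LP; enqueue LJ, SR, NC, PQ, EX → queue [LJ, SR, NC, PQ, EX]
Visit LJ; enqueue WZ, ZF, WV → queue [SR, NC, PQ, EX, WZ, ZF, WV]
Visit SR; enqueue HA → queue [NC, PQ, EX, WZ, ZF, WV, HA]
Visit NC; enqueue GX, XS, XU, XK → queue [PQ, EX, WZ, ZF, WV, HA, GX, XS, XU, XK]
Visit PQ → queue [EX, WZ, ZF, WV, HA, GX, XS, XU, XK]
Visit EX → queue [WZ, ZF, WV, HA, GX, XS, XU, XK]
Visit WZ; enqueue UR, FL → queue [ZF, WV, HA, GX, XS, XU, XK, UR, FL]
Visit ZF; enqueue OS → queue [WV, HA, GX, XS, XU, XK, UR, FL, OS]
Visit WV → queue [HA, GX, XS, XU, XK, UR, FL, OS]
Visit HA → queue [GX, XS, XU, XK, UR, FL, OS]
Visit GX → queue [XS, XU, XK, UR, FL, OS]
Visit XS → queue [XU, XK, UR, FL, OS]
Visit XU → queue [XK, UR, FL, OS]
Visit XK → queue [UR, FL, OS]
Visit UR → queue [FL, OS]
Visit FL → queue [OS]
Visit OS → queue []

LP, LJ, SR, NC, PQ, EX, WZ, ZF, WV, HA, GX, XS, XU, XK, UR, FL, OS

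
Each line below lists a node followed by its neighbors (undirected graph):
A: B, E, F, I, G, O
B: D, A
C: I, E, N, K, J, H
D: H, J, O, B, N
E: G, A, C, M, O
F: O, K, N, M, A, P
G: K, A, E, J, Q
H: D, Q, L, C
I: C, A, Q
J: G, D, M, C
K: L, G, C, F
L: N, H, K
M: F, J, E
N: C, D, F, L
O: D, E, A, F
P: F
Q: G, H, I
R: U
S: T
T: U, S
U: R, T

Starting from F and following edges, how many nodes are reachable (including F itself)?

BFS from F visits: F, P, O, N, M, K, A, E, D, L, C, J, G, I, B, H, Q
Reachable nodes: 17 of 21 total.

17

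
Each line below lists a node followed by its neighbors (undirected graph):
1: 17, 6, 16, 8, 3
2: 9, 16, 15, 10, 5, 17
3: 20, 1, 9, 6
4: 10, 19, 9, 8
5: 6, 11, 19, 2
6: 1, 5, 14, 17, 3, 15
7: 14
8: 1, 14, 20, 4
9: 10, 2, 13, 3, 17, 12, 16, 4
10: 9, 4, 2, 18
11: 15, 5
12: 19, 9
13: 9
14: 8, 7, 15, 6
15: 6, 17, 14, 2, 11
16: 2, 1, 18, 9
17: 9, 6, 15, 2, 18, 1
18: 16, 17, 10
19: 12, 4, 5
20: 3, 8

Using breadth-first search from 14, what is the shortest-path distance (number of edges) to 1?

Level 0: 14
Level 1: 6, 7, 8, 15
Level 2: 1, 2, 3, 4, 5, 11, 17, 20
Level 3: 9, 10, 16, 18, 19
Level 4: 12, 13
1 first appears at level 2.

2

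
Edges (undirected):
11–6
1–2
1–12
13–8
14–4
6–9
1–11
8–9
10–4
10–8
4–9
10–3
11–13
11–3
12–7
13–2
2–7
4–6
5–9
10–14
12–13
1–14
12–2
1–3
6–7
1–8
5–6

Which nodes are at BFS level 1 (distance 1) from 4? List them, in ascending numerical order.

6, 9, 10, 14

Level 0: 4
Level 1: 6, 9, 10, 14
Level 2: 1, 3, 5, 7, 8, 11
Level 3: 2, 12, 13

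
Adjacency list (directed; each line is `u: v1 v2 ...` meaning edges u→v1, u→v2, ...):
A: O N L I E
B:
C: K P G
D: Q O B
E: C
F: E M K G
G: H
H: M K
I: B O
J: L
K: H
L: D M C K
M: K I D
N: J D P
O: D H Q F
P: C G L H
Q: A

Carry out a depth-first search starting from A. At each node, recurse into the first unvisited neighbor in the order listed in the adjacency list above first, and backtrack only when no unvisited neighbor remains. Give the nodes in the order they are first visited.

Visit A
A → O
O → D
D → Q
D → B
O → H
H → M
M → K
M → I
O → F
F → E
E → C
C → P
P → G
P → L
A → N
N → J

A -> O -> D -> Q -> B -> H -> M -> K -> I -> F -> E -> C -> P -> G -> L -> N -> J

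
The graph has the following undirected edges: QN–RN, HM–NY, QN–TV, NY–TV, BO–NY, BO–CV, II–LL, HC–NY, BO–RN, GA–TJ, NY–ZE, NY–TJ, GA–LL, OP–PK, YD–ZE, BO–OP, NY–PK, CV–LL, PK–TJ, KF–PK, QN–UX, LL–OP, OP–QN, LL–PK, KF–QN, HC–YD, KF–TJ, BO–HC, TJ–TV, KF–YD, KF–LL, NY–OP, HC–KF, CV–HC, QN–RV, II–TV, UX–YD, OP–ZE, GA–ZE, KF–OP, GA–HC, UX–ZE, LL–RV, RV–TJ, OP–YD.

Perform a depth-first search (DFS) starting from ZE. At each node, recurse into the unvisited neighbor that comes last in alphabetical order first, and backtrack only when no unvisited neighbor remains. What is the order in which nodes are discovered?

ZE -> YD -> UX -> QN -> TV -> TJ -> RV -> LL -> PK -> OP -> NY -> HM -> HC -> KF -> GA -> CV -> BO -> RN -> II

Visit ZE
ZE → YD
YD → UX
UX → QN
QN → TV
TV → TJ
TJ → RV
RV → LL
LL → PK
PK → OP
OP → NY
NY → HM
NY → HC
HC → KF
HC → GA
HC → CV
CV → BO
BO → RN
LL → II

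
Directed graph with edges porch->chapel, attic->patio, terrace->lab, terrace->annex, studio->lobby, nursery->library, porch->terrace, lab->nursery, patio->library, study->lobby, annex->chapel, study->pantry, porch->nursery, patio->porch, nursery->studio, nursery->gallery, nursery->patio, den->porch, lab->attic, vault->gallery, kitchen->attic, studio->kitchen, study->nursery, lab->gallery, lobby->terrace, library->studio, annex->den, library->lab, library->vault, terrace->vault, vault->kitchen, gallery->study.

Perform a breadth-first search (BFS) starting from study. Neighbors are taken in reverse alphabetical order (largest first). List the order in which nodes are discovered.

Visit study; enqueue pantry, nursery, lobby → queue [pantry, nursery, lobby]
Visit pantry → queue [nursery, lobby]
Visit nursery; enqueue studio, patio, library, gallery → queue [lobby, studio, patio, library, gallery]
Visit lobby; enqueue terrace → queue [studio, patio, library, gallery, terrace]
Visit studio; enqueue kitchen → queue [patio, library, gallery, terrace, kitchen]
Visit patio; enqueue porch → queue [library, gallery, terrace, kitchen, porch]
Visit library; enqueue vault, lab → queue [gallery, terrace, kitchen, porch, vault, lab]
Visit gallery → queue [terrace, kitchen, porch, vault, lab]
Visit terrace; enqueue annex → queue [kitchen, porch, vault, lab, annex]
Visit kitchen; enqueue attic → queue [porch, vault, lab, annex, attic]
Visit porch; enqueue chapel → queue [vault, lab, annex, attic, chapel]
Visit vault → queue [lab, annex, attic, chapel]
Visit lab → queue [annex, attic, chapel]
Visit annex; enqueue den → queue [attic, chapel, den]
Visit attic → queue [chapel, den]
Visit chapel → queue [den]
Visit den → queue []

study, pantry, nursery, lobby, studio, patio, library, gallery, terrace, kitchen, porch, vault, lab, annex, attic, chapel, den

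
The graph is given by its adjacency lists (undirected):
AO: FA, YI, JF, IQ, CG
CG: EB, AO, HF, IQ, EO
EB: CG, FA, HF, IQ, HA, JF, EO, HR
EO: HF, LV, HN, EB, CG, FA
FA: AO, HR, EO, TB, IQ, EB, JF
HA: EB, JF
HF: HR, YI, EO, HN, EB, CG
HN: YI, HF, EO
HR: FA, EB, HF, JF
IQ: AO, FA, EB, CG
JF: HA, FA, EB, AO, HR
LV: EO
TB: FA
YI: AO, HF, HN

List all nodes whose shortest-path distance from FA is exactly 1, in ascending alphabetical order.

AO, EB, EO, HR, IQ, JF, TB

Level 0: FA
Level 1: AO, EB, EO, HR, IQ, JF, TB
Level 2: CG, HA, HF, HN, LV, YI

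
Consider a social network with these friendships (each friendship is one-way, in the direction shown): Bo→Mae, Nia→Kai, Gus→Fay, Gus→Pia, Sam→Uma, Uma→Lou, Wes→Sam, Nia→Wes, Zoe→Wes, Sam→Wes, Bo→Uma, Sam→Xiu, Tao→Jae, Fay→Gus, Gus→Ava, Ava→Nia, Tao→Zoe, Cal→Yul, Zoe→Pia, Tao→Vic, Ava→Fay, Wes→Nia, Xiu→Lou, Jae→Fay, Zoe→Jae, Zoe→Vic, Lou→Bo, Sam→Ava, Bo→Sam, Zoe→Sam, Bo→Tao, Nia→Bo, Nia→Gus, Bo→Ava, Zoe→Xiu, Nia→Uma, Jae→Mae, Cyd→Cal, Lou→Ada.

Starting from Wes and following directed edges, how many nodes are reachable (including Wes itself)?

18

BFS from Wes visits: Wes, Sam, Nia, Xiu, Uma, Ava, Kai, Gus, Bo, Lou, Fay, Pia, Tao, Mae, Ada, Zoe, Vic, Jae
Reachable nodes: 18 of 21 total.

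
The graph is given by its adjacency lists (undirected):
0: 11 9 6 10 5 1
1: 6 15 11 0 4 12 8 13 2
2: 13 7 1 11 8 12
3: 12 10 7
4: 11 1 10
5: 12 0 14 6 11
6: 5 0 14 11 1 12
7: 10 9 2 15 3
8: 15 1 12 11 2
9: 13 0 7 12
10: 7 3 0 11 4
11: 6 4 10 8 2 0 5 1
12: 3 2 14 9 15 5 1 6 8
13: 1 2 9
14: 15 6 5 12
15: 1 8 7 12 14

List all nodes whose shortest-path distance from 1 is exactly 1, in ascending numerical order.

Level 0: 1
Level 1: 0, 2, 4, 6, 8, 11, 12, 13, 15
Level 2: 3, 5, 7, 9, 10, 14

0, 2, 4, 6, 8, 11, 12, 13, 15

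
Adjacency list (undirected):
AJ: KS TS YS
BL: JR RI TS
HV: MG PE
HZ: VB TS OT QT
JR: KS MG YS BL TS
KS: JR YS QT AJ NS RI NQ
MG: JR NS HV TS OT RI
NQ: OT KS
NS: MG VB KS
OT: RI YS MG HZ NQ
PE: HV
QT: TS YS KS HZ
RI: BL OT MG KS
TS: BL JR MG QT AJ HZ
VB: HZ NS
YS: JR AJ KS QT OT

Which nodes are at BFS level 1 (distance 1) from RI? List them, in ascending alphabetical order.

Level 0: RI
Level 1: BL, KS, MG, OT
Level 2: AJ, HV, HZ, JR, NQ, NS, QT, TS, YS
Level 3: PE, VB

BL, KS, MG, OT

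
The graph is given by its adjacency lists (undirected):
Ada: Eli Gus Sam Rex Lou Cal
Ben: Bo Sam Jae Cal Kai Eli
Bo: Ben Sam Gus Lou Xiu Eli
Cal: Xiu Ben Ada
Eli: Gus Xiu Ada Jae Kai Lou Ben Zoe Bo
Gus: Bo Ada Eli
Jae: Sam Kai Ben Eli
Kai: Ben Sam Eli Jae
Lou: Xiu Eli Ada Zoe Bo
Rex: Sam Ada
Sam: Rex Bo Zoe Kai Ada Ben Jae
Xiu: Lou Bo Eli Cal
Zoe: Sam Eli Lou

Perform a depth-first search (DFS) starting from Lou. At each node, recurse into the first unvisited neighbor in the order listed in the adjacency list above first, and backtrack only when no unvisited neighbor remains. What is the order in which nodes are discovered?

Visit Lou
Lou → Xiu
Xiu → Bo
Bo → Ben
Ben → Sam
Sam → Rex
Rex → Ada
Ada → Eli
Eli → Gus
Eli → Jae
Jae → Kai
Eli → Zoe
Ada → Cal

Lou -> Xiu -> Bo -> Ben -> Sam -> Rex -> Ada -> Eli -> Gus -> Jae -> Kai -> Zoe -> Cal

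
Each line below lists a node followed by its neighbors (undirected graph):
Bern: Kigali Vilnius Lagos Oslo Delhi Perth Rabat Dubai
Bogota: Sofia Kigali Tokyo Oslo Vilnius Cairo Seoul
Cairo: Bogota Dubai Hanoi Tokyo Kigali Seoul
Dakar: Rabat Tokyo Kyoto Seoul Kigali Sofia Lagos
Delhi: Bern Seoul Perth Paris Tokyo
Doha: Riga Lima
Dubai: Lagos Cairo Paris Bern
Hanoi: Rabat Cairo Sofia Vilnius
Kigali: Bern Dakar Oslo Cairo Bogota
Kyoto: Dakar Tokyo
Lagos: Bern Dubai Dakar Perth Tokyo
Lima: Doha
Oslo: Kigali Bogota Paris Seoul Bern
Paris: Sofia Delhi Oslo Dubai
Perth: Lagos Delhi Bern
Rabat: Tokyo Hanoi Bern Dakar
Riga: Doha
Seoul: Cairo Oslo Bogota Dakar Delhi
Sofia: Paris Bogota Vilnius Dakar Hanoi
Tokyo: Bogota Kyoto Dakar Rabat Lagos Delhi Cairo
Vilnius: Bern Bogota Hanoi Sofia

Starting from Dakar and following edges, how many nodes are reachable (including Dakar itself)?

18

BFS from Dakar visits: Dakar, Rabat, Tokyo, Kyoto, Seoul, Kigali, Sofia, Lagos, Hanoi, Bern, Bogota, Delhi, Cairo, Oslo, Paris, Vilnius, Dubai, Perth
Reachable nodes: 18 of 21 total.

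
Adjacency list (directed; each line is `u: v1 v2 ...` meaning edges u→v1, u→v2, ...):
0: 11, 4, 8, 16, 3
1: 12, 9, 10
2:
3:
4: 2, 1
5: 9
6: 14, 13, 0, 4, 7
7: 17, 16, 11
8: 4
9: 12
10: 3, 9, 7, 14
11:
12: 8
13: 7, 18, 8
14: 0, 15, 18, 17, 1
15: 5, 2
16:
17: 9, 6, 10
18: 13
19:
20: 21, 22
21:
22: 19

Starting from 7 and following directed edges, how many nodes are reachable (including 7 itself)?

BFS from 7 visits: 7, 11, 16, 17, 6, 9, 10, 0, 4, 13, 14, 12, 3, 8, 1, 2, 18, 15, 5
Reachable nodes: 19 of 23 total.

19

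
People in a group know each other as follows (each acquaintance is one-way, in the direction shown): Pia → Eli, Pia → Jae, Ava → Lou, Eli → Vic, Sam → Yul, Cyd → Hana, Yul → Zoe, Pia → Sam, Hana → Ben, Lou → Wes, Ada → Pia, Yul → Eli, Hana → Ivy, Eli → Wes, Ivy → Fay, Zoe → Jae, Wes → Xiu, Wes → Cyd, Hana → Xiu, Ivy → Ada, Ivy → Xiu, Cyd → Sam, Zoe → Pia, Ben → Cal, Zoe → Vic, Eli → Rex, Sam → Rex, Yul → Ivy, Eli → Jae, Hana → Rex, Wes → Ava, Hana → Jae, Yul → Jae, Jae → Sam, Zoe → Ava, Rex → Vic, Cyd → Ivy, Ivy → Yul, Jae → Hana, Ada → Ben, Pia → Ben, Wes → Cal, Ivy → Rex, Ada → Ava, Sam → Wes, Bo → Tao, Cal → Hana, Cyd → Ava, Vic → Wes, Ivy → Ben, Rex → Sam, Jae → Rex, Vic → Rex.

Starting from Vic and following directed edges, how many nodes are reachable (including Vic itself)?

19

BFS from Vic visits: Vic, Rex, Wes, Sam, Ava, Cal, Cyd, Xiu, Yul, Lou, Hana, Ivy, Eli, Jae, Zoe, Ben, Ada, Fay, Pia
Reachable nodes: 19 of 21 total.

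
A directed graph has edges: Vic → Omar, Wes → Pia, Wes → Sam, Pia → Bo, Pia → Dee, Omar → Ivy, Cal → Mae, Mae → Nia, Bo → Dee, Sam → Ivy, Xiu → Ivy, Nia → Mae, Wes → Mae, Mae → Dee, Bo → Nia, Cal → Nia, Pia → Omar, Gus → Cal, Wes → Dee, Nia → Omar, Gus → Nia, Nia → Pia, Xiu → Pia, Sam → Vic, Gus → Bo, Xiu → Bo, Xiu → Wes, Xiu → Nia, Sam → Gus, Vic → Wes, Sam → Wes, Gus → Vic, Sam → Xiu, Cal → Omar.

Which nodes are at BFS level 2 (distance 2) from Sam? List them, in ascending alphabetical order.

Level 0: Sam
Level 1: Gus, Ivy, Vic, Wes, Xiu
Level 2: Bo, Cal, Dee, Mae, Nia, Omar, Pia

Bo, Cal, Dee, Mae, Nia, Omar, Pia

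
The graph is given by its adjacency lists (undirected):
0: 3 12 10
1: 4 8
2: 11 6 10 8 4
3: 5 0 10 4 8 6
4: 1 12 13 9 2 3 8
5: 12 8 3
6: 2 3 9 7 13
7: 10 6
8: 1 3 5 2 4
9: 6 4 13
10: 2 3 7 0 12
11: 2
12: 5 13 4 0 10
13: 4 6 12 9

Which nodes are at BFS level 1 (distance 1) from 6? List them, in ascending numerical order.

2, 3, 7, 9, 13

Level 0: 6
Level 1: 2, 3, 7, 9, 13
Level 2: 0, 4, 5, 8, 10, 11, 12
Level 3: 1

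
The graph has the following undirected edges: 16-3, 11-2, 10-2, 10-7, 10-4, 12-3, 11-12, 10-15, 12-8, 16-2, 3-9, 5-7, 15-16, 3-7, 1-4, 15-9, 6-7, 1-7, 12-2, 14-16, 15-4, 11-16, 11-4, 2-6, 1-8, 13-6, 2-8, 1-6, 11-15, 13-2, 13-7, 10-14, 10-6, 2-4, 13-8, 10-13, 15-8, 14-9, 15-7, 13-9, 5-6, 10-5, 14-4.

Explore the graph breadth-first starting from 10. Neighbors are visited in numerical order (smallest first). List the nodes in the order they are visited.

10, 2, 4, 5, 6, 7, 13, 14, 15, 8, 11, 12, 16, 1, 3, 9

Visit 10; enqueue 2, 4, 5, 6, 7, 13, 14, 15 → queue [2, 4, 5, 6, 7, 13, 14, 15]
Visit 2; enqueue 8, 11, 12, 16 → queue [4, 5, 6, 7, 13, 14, 15, 8, 11, 12, 16]
Visit 4; enqueue 1 → queue [5, 6, 7, 13, 14, 15, 8, 11, 12, 16, 1]
Visit 5 → queue [6, 7, 13, 14, 15, 8, 11, 12, 16, 1]
Visit 6 → queue [7, 13, 14, 15, 8, 11, 12, 16, 1]
Visit 7; enqueue 3 → queue [13, 14, 15, 8, 11, 12, 16, 1, 3]
Visit 13; enqueue 9 → queue [14, 15, 8, 11, 12, 16, 1, 3, 9]
Visit 14 → queue [15, 8, 11, 12, 16, 1, 3, 9]
Visit 15 → queue [8, 11, 12, 16, 1, 3, 9]
Visit 8 → queue [11, 12, 16, 1, 3, 9]
Visit 11 → queue [12, 16, 1, 3, 9]
Visit 12 → queue [16, 1, 3, 9]
Visit 16 → queue [1, 3, 9]
Visit 1 → queue [3, 9]
Visit 3 → queue [9]
Visit 9 → queue []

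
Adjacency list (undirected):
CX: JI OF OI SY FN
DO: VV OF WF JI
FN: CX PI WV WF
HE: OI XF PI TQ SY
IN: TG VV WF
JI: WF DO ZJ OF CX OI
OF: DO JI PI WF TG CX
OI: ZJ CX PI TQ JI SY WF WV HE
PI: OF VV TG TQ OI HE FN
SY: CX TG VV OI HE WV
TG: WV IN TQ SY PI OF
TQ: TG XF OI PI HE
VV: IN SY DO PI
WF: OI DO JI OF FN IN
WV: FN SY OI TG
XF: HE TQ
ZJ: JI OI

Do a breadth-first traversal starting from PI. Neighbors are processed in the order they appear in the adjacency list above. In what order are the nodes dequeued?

Visit PI; enqueue OF, VV, TG, TQ, OI, HE, FN → queue [OF, VV, TG, TQ, OI, HE, FN]
Visit OF; enqueue DO, JI, WF, CX → queue [VV, TG, TQ, OI, HE, FN, DO, JI, WF, CX]
Visit VV; enqueue IN, SY → queue [TG, TQ, OI, HE, FN, DO, JI, WF, CX, IN, SY]
Visit TG; enqueue WV → queue [TQ, OI, HE, FN, DO, JI, WF, CX, IN, SY, WV]
Visit TQ; enqueue XF → queue [OI, HE, FN, DO, JI, WF, CX, IN, SY, WV, XF]
Visit OI; enqueue ZJ → queue [HE, FN, DO, JI, WF, CX, IN, SY, WV, XF, ZJ]
Visit HE → queue [FN, DO, JI, WF, CX, IN, SY, WV, XF, ZJ]
Visit FN → queue [DO, JI, WF, CX, IN, SY, WV, XF, ZJ]
Visit DO → queue [JI, WF, CX, IN, SY, WV, XF, ZJ]
Visit JI → queue [WF, CX, IN, SY, WV, XF, ZJ]
Visit WF → queue [CX, IN, SY, WV, XF, ZJ]
Visit CX → queue [IN, SY, WV, XF, ZJ]
Visit IN → queue [SY, WV, XF, ZJ]
Visit SY → queue [WV, XF, ZJ]
Visit WV → queue [XF, ZJ]
Visit XF → queue [ZJ]
Visit ZJ → queue []

PI, OF, VV, TG, TQ, OI, HE, FN, DO, JI, WF, CX, IN, SY, WV, XF, ZJ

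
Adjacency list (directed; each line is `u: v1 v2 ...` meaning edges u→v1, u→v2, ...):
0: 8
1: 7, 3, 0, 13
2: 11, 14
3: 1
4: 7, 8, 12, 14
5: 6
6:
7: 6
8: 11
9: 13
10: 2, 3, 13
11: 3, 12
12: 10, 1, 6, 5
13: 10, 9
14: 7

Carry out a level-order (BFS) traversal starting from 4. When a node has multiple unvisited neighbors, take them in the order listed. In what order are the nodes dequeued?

4, 7, 8, 12, 14, 6, 11, 10, 1, 5, 3, 2, 13, 0, 9

Visit 4; enqueue 7, 8, 12, 14 → queue [7, 8, 12, 14]
Visit 7; enqueue 6 → queue [8, 12, 14, 6]
Visit 8; enqueue 11 → queue [12, 14, 6, 11]
Visit 12; enqueue 10, 1, 5 → queue [14, 6, 11, 10, 1, 5]
Visit 14 → queue [6, 11, 10, 1, 5]
Visit 6 → queue [11, 10, 1, 5]
Visit 11; enqueue 3 → queue [10, 1, 5, 3]
Visit 10; enqueue 2, 13 → queue [1, 5, 3, 2, 13]
Visit 1; enqueue 0 → queue [5, 3, 2, 13, 0]
Visit 5 → queue [3, 2, 13, 0]
Visit 3 → queue [2, 13, 0]
Visit 2 → queue [13, 0]
Visit 13; enqueue 9 → queue [0, 9]
Visit 0 → queue [9]
Visit 9 → queue []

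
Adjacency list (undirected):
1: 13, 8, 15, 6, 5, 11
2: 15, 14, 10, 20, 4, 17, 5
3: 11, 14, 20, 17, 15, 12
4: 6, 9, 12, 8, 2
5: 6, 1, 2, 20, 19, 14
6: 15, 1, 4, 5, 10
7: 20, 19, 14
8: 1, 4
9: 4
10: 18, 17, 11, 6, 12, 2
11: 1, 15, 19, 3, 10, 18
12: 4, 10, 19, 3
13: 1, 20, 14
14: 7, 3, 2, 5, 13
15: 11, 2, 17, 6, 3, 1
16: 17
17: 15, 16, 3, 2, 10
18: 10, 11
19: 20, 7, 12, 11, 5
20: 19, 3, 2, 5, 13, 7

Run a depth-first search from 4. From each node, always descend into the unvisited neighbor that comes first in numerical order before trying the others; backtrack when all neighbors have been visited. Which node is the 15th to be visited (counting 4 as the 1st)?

15

Visit 4
4 → 2
2 → 5
5 → 1
1 → 6
6 → 10
10 → 11
11 → 3
3 → 12
12 → 19
19 → 7
7 → 14
14 → 13
13 → 20
3 → 15
15 → 17
17 → 16
11 → 18
1 → 8
4 → 9

Visit order: 4, 2, 5, 1, 6, 10, 11, 3, 12, 19, 7, 14, 13, 20, 15, 17, 16, 18, 8, 9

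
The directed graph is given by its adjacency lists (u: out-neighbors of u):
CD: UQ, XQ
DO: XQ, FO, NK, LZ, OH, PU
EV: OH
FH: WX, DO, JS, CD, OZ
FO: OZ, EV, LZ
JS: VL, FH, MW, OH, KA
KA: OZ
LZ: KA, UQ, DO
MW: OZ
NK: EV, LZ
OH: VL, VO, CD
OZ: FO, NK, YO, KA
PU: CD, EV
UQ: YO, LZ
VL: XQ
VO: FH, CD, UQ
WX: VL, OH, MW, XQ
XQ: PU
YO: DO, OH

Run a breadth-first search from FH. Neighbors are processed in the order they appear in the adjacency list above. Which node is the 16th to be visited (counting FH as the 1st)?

Visit FH; enqueue WX, DO, JS, CD, OZ → queue [WX, DO, JS, CD, OZ]
Visit WX; enqueue VL, OH, MW, XQ → queue [DO, JS, CD, OZ, VL, OH, MW, XQ]
Visit DO; enqueue FO, NK, LZ, PU → queue [JS, CD, OZ, VL, OH, MW, XQ, FO, NK, LZ, PU]
Visit JS; enqueue KA → queue [CD, OZ, VL, OH, MW, XQ, FO, NK, LZ, PU, KA]
Visit CD; enqueue UQ → queue [OZ, VL, OH, MW, XQ, FO, NK, LZ, PU, KA, UQ]
Visit OZ; enqueue YO → queue [VL, OH, MW, XQ, FO, NK, LZ, PU, KA, UQ, YO]
Visit VL → queue [OH, MW, XQ, FO, NK, LZ, PU, KA, UQ, YO]
Visit OH; enqueue VO → queue [MW, XQ, FO, NK, LZ, PU, KA, UQ, YO, VO]
Visit MW → queue [XQ, FO, NK, LZ, PU, KA, UQ, YO, VO]
Visit XQ → queue [FO, NK, LZ, PU, KA, UQ, YO, VO]
Visit FO; enqueue EV → queue [NK, LZ, PU, KA, UQ, YO, VO, EV]
Visit NK → queue [LZ, PU, KA, UQ, YO, VO, EV]
Visit LZ → queue [PU, KA, UQ, YO, VO, EV]
Visit PU → queue [KA, UQ, YO, VO, EV]
Visit KA → queue [UQ, YO, VO, EV]
Visit UQ → queue [YO, VO, EV]
Visit YO → queue [VO, EV]
Visit VO → queue [EV]
Visit EV → queue []

Visit order: FH, WX, DO, JS, CD, OZ, VL, OH, MW, XQ, FO, NK, LZ, PU, KA, UQ, YO, VO, EV

UQ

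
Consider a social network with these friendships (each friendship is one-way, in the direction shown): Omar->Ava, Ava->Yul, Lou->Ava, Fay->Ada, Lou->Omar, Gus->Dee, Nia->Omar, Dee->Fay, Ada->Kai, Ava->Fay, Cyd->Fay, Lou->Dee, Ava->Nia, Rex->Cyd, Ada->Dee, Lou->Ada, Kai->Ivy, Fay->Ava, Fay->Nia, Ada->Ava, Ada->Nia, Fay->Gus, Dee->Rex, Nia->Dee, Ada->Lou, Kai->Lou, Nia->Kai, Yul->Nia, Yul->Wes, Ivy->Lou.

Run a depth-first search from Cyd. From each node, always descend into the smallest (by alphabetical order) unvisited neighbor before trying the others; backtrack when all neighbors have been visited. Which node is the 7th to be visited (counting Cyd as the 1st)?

Visit Cyd
Cyd → Fay
Fay → Ada
Ada → Ava
Ava → Nia
Nia → Dee
Dee → Rex
Nia → Kai
Kai → Ivy
Ivy → Lou
Lou → Omar
Ava → Yul
Yul → Wes
Fay → Gus

Visit order: Cyd, Fay, Ada, Ava, Nia, Dee, Rex, Kai, Ivy, Lou, Omar, Yul, Wes, Gus

Rex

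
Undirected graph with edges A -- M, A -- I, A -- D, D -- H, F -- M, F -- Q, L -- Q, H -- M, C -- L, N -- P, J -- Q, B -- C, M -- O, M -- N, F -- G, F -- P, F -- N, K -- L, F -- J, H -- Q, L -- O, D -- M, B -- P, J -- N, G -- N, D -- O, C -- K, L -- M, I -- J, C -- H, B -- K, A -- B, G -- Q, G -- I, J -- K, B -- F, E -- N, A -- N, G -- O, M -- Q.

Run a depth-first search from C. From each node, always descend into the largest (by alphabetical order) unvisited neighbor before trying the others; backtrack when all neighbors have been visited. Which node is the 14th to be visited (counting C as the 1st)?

Visit C
C → L
L → Q
Q → M
M → O
O → G
G → N
N → P
P → F
F → J
J → K
K → B
B → A
A → I
A → D
D → H
N → E

Visit order: C, L, Q, M, O, G, N, P, F, J, K, B, A, I, D, H, E

I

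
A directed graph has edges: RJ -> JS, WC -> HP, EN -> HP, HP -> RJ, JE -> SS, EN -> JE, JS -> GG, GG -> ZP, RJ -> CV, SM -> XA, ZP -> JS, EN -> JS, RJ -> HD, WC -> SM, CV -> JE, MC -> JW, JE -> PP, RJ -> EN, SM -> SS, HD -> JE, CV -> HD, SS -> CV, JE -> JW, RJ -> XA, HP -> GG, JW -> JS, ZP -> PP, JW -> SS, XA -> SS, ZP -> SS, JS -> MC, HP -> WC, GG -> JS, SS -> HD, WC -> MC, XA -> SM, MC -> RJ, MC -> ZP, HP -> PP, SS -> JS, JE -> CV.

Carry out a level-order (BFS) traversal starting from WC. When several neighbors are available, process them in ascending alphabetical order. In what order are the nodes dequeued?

WC, HP, MC, SM, GG, PP, RJ, JW, ZP, SS, XA, JS, CV, EN, HD, JE

Visit WC; enqueue HP, MC, SM → queue [HP, MC, SM]
Visit HP; enqueue GG, PP, RJ → queue [MC, SM, GG, PP, RJ]
Visit MC; enqueue JW, ZP → queue [SM, GG, PP, RJ, JW, ZP]
Visit SM; enqueue SS, XA → queue [GG, PP, RJ, JW, ZP, SS, XA]
Visit GG; enqueue JS → queue [PP, RJ, JW, ZP, SS, XA, JS]
Visit PP → queue [RJ, JW, ZP, SS, XA, JS]
Visit RJ; enqueue CV, EN, HD → queue [JW, ZP, SS, XA, JS, CV, EN, HD]
Visit JW → queue [ZP, SS, XA, JS, CV, EN, HD]
Visit ZP → queue [SS, XA, JS, CV, EN, HD]
Visit SS → queue [XA, JS, CV, EN, HD]
Visit XA → queue [JS, CV, EN, HD]
Visit JS → queue [CV, EN, HD]
Visit CV; enqueue JE → queue [EN, HD, JE]
Visit EN → queue [HD, JE]
Visit HD → queue [JE]
Visit JE → queue []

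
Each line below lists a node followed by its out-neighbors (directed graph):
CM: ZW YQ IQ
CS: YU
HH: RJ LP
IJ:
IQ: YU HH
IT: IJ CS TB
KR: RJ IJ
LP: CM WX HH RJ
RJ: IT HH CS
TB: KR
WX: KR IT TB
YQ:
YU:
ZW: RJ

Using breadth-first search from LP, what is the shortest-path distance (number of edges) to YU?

Level 0: LP
Level 1: CM, HH, RJ, WX
Level 2: CS, IQ, IT, KR, TB, YQ, ZW
Level 3: IJ, YU
YU first appears at level 3.

3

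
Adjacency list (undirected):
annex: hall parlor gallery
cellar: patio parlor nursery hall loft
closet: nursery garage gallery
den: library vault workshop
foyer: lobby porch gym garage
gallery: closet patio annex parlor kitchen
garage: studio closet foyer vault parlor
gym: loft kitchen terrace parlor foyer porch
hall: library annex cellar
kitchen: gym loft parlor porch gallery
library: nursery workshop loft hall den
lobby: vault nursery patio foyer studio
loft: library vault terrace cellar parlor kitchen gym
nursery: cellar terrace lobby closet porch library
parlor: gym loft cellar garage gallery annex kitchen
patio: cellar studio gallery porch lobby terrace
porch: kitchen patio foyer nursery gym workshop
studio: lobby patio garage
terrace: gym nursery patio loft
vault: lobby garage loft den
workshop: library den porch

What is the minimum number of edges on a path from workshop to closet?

3

Level 0: workshop
Level 1: den, library, porch
Level 2: foyer, gym, hall, kitchen, loft, nursery, patio, vault
Level 3: annex, cellar, closet, gallery, garage, lobby, parlor, studio, terrace
closet first appears at level 3.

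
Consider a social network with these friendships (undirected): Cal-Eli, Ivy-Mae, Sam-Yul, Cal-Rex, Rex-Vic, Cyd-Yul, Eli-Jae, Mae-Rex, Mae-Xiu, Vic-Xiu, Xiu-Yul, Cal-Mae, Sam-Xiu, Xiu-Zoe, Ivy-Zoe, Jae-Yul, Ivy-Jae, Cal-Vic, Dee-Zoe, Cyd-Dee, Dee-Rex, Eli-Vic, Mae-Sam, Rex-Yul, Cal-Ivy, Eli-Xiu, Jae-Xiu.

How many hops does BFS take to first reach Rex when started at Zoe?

2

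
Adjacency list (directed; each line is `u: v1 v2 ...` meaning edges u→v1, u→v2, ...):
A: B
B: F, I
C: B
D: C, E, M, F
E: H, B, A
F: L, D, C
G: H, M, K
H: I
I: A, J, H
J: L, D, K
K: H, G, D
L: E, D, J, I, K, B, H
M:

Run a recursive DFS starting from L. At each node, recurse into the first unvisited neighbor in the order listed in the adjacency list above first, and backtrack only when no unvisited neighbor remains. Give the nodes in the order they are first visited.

Visit L
L → E
E → H
H → I
I → A
A → B
B → F
F → D
D → C
D → M
I → J
J → K
K → G

L -> E -> H -> I -> A -> B -> F -> D -> C -> M -> J -> K -> G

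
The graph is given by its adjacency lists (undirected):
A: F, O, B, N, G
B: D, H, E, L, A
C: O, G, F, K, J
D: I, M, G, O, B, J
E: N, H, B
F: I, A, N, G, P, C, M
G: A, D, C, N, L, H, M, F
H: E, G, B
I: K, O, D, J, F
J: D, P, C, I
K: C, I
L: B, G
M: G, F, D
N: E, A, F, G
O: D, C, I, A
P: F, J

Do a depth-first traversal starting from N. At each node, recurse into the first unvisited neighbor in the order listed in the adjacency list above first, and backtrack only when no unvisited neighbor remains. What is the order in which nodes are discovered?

Visit N
N → E
E → H
H → G
G → A
A → F
F → I
I → K
K → C
C → O
O → D
D → M
D → B
B → L
D → J
J → P

N → E → H → G → A → F → I → K → C → O → D → M → B → L → J → P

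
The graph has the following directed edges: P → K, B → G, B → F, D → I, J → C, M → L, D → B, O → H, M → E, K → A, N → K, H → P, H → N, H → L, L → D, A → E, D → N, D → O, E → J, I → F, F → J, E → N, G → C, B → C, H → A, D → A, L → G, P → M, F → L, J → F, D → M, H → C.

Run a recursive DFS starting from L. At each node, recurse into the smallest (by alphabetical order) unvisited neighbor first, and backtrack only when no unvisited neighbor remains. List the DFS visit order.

L -> D -> A -> E -> J -> C -> F -> N -> K -> B -> G -> I -> M -> O -> H -> P

Visit L
L → D
D → A
A → E
E → J
J → C
J → F
E → N
N → K
D → B
B → G
D → I
D → M
D → O
O → H
H → P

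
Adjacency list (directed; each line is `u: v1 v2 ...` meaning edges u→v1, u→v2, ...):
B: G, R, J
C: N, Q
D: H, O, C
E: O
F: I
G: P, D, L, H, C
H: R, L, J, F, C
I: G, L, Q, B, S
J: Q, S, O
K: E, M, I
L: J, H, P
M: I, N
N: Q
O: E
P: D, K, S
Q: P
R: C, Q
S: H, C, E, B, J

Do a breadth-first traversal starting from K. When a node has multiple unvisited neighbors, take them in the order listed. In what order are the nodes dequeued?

Visit K; enqueue E, M, I → queue [E, M, I]
Visit E; enqueue O → queue [M, I, O]
Visit M; enqueue N → queue [I, O, N]
Visit I; enqueue G, L, Q, B, S → queue [O, N, G, L, Q, B, S]
Visit O → queue [N, G, L, Q, B, S]
Visit N → queue [G, L, Q, B, S]
Visit G; enqueue P, D, H, C → queue [L, Q, B, S, P, D, H, C]
Visit L; enqueue J → queue [Q, B, S, P, D, H, C, J]
Visit Q → queue [B, S, P, D, H, C, J]
Visit B; enqueue R → queue [S, P, D, H, C, J, R]
Visit S → queue [P, D, H, C, J, R]
Visit P → queue [D, H, C, J, R]
Visit D → queue [H, C, J, R]
Visit H; enqueue F → queue [C, J, R, F]
Visit C → queue [J, R, F]
Visit J → queue [R, F]
Visit R → queue [F]
Visit F → queue []

K E M I O N G L Q B S P D H C J R F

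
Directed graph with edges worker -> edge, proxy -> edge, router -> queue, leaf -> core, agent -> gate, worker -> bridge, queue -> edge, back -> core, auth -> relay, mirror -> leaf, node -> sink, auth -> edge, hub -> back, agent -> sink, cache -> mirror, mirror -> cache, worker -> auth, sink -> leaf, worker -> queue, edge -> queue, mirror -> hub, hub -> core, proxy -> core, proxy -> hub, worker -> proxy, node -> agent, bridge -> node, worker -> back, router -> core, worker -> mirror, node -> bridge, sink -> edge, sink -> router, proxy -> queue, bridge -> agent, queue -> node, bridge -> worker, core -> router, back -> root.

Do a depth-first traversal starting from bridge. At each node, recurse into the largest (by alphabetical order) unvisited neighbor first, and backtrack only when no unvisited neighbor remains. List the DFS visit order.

bridge, worker, queue, node, sink, router, core, leaf, edge, agent, gate, proxy, hub, back, root, mirror, cache, auth, relay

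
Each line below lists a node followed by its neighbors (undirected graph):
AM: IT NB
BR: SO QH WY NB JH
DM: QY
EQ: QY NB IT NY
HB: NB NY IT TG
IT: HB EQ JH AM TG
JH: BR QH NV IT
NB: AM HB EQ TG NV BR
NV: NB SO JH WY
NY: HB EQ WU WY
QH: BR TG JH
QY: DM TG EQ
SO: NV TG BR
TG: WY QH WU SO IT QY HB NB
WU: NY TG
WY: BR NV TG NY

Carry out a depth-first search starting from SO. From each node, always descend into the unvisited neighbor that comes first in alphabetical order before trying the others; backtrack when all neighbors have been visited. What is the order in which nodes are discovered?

Visit SO
SO → BR
BR → JH
JH → IT
IT → AM
AM → NB
NB → EQ
EQ → NY
NY → HB
HB → TG
TG → QH
TG → QY
QY → DM
TG → WU
TG → WY
WY → NV

SO BR JH IT AM NB EQ NY HB TG QH QY DM WU WY NV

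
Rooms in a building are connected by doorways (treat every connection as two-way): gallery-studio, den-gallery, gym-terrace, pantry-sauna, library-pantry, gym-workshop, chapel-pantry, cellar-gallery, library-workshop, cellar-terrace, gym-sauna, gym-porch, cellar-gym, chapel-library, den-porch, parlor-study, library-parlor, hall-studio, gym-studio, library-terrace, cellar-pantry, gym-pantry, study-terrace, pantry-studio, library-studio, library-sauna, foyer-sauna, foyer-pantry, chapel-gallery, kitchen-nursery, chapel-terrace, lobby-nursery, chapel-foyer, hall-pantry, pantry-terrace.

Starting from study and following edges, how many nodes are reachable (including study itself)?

16

BFS from study visits: study, parlor, terrace, library, cellar, chapel, gym, pantry, sauna, studio, workshop, gallery, foyer, porch, hall, den
Reachable nodes: 16 of 19 total.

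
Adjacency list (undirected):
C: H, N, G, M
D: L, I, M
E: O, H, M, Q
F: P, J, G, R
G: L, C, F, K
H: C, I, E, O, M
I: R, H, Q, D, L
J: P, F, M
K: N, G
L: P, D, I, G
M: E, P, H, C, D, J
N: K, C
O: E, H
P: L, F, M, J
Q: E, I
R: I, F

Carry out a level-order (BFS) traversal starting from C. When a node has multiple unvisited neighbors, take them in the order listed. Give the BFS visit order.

Visit C; enqueue H, N, G, M → queue [H, N, G, M]
Visit H; enqueue I, E, O → queue [N, G, M, I, E, O]
Visit N; enqueue K → queue [G, M, I, E, O, K]
Visit G; enqueue L, F → queue [M, I, E, O, K, L, F]
Visit M; enqueue P, D, J → queue [I, E, O, K, L, F, P, D, J]
Visit I; enqueue R, Q → queue [E, O, K, L, F, P, D, J, R, Q]
Visit E → queue [O, K, L, F, P, D, J, R, Q]
Visit O → queue [K, L, F, P, D, J, R, Q]
Visit K → queue [L, F, P, D, J, R, Q]
Visit L → queue [F, P, D, J, R, Q]
Visit F → queue [P, D, J, R, Q]
Visit P → queue [D, J, R, Q]
Visit D → queue [J, R, Q]
Visit J → queue [R, Q]
Visit R → queue [Q]
Visit Q → queue []

C → H → N → G → M → I → E → O → K → L → F → P → D → J → R → Q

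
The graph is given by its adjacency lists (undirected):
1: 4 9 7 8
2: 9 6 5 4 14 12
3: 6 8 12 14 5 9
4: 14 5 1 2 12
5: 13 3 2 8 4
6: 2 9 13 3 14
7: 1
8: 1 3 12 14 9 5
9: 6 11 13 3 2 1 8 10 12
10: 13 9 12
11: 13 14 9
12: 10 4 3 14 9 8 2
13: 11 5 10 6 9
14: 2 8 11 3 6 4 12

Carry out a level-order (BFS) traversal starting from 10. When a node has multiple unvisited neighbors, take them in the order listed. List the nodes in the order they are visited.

10, 13, 9, 12, 11, 5, 6, 3, 2, 1, 8, 4, 14, 7

Visit 10; enqueue 13, 9, 12 → queue [13, 9, 12]
Visit 13; enqueue 11, 5, 6 → queue [9, 12, 11, 5, 6]
Visit 9; enqueue 3, 2, 1, 8 → queue [12, 11, 5, 6, 3, 2, 1, 8]
Visit 12; enqueue 4, 14 → queue [11, 5, 6, 3, 2, 1, 8, 4, 14]
Visit 11 → queue [5, 6, 3, 2, 1, 8, 4, 14]
Visit 5 → queue [6, 3, 2, 1, 8, 4, 14]
Visit 6 → queue [3, 2, 1, 8, 4, 14]
Visit 3 → queue [2, 1, 8, 4, 14]
Visit 2 → queue [1, 8, 4, 14]
Visit 1; enqueue 7 → queue [8, 4, 14, 7]
Visit 8 → queue [4, 14, 7]
Visit 4 → queue [14, 7]
Visit 14 → queue [7]
Visit 7 → queue []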